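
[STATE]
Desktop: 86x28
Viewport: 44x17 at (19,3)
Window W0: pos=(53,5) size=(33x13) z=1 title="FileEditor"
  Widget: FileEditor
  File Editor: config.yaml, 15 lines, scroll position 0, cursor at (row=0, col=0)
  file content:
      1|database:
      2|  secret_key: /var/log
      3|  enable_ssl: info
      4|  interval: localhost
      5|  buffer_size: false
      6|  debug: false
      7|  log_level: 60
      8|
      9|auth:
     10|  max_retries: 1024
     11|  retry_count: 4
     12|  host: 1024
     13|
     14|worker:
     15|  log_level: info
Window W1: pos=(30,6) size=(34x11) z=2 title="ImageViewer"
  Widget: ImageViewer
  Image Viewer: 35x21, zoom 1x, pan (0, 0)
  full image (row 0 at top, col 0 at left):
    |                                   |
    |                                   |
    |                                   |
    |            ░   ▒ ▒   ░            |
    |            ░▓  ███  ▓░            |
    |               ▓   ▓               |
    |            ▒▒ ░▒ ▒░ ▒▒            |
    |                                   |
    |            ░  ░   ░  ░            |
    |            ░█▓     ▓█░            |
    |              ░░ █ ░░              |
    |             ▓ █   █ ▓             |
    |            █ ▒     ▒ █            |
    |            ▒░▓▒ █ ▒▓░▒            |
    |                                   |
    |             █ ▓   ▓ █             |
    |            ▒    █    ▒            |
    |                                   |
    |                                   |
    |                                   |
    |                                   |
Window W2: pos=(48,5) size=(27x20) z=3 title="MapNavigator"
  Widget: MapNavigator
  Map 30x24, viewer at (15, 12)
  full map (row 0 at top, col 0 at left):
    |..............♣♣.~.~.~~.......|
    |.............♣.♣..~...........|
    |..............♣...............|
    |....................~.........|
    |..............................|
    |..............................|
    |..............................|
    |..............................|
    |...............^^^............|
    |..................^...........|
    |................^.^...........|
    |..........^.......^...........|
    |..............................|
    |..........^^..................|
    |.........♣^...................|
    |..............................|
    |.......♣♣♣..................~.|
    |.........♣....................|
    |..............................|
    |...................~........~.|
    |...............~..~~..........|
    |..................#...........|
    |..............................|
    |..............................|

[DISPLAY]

                                            
                                            
                             ┏━━━━━━━━━━━━━━
           ┏━━━━━━━━━━━━━━━━━┃ MapNavigator 
           ┃ ImageViewer     ┠──────────────
           ┠─────────────────┃..............
           ┃                 ┃..............
           ┃                 ┃..............
           ┃                 ┃..............
           ┃            ░   ▒┃............^^
           ┃            ░▓  █┃..............
           ┃               ▓ ┃.............^
           ┃            ▒▒ ░▒┃.......^......
           ┗━━━━━━━━━━━━━━━━━┃............@.
                             ┃.......^^.....
                             ┃......♣^......
                             ┃..............


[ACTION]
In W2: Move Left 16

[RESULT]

                                            
                                            
                             ┏━━━━━━━━━━━━━━
           ┏━━━━━━━━━━━━━━━━━┃ MapNavigator 
           ┃ ImageViewer     ┠──────────────
           ┠─────────────────┃            ..
           ┃                 ┃            ..
           ┃                 ┃            ..
           ┃                 ┃            ..
           ┃            ░   ▒┃            ..
           ┃            ░▓  █┃            ..
           ┃               ▓ ┃            ..
           ┃            ▒▒ ░▒┃            ..
           ┗━━━━━━━━━━━━━━━━━┃            @.
                             ┃            ..
                             ┃            ..
                             ┃            ..


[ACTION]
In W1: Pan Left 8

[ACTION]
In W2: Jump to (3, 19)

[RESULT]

                                            
                                            
                             ┏━━━━━━━━━━━━━━
           ┏━━━━━━━━━━━━━━━━━┃ MapNavigator 
           ┃ ImageViewer     ┠──────────────
           ┠─────────────────┃         .....
           ┃                 ┃         .....
           ┃                 ┃         .....
           ┃                 ┃         .....
           ┃            ░   ▒┃         .....
           ┃            ░▓  █┃         .....
           ┃               ▓ ┃         .....
           ┃            ▒▒ ░▒┃         .....
           ┗━━━━━━━━━━━━━━━━━┃         ...@.
                             ┃         .....
                             ┃         .....
                             ┃         .....


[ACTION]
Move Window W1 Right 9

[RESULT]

                                            
                                            
                             ┏━━━━━━━━━━━━━━
                    ┏━━━━━━━━┃ MapNavigator 
                    ┃ ImageVi┠──────────────
                    ┠────────┃         .....
                    ┃        ┃         .....
                    ┃        ┃         .....
                    ┃        ┃         .....
                    ┃        ┃         .....
                    ┃        ┃         .....
                    ┃        ┃         .....
                    ┃        ┃         .....
                    ┗━━━━━━━━┃         ...@.
                             ┃         .....
                             ┃         .....
                             ┃         .....


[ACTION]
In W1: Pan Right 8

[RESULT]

                                            
                                            
                             ┏━━━━━━━━━━━━━━
                    ┏━━━━━━━━┃ MapNavigator 
                    ┃ ImageVi┠──────────────
                    ┠────────┃         .....
                    ┃        ┃         .....
                    ┃        ┃         .....
                    ┃        ┃         .....
                    ┃    ░   ┃         .....
                    ┃    ░▓  ┃         .....
                    ┃       ▓┃         .....
                    ┃    ▒▒ ░┃         .....
                    ┗━━━━━━━━┃         ...@.
                             ┃         .....
                             ┃         .....
                             ┃         .....


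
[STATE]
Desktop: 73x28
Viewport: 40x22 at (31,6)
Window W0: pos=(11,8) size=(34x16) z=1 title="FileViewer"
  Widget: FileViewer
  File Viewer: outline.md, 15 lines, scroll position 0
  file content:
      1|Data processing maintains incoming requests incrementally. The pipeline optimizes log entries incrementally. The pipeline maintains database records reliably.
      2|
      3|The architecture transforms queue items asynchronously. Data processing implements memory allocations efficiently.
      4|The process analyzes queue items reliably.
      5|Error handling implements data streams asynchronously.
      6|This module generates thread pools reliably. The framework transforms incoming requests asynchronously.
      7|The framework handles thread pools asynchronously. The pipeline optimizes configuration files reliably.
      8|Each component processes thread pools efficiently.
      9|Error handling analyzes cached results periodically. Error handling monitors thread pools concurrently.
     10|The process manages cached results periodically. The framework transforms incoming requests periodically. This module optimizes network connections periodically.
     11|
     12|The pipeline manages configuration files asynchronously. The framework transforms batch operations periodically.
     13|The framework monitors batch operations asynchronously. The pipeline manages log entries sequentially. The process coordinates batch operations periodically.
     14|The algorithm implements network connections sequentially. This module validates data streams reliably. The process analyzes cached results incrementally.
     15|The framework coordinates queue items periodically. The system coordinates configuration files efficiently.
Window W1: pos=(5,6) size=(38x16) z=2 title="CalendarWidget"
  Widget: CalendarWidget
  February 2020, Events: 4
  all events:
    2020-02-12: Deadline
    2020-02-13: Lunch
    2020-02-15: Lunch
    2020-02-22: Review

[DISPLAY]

━━━━━━━━━━━┓                            
           ┃                            
───────────┨━┓                          
           ┃ ┃                          
           ┃─┨                          
           ┃▲┃                          
           ┃█┃                          
           ┃░┃                          
           ┃░┃                          
           ┃░┃                          
           ┃░┃                          
           ┃░┃                          
           ┃░┃                          
           ┃░┃                          
           ┃░┃                          
━━━━━━━━━━━┛░┃                          
s configurat▼┃                          
━━━━━━━━━━━━━┛                          
                                        
                                        
                                        
                                        


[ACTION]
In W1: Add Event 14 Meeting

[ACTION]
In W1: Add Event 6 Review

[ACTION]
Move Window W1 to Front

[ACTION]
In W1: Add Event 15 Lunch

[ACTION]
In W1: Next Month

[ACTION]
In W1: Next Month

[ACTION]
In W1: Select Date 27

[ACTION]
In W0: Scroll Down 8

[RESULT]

━━━━━━━━━━━┓                            
           ┃                            
───────────┨━┓                          
           ┃ ┃                          
           ┃─┨                          
           ┃▲┃                          
           ┃░┃                          
           ┃░┃                          
           ┃░┃                          
           ┃░┃                          
           ┃░┃                          
           ┃░┃                          
           ┃░┃                          
           ┃░┃                          
           ┃░┃                          
━━━━━━━━━━━┛█┃                          
inates queue▼┃                          
━━━━━━━━━━━━━┛                          
                                        
                                        
                                        
                                        


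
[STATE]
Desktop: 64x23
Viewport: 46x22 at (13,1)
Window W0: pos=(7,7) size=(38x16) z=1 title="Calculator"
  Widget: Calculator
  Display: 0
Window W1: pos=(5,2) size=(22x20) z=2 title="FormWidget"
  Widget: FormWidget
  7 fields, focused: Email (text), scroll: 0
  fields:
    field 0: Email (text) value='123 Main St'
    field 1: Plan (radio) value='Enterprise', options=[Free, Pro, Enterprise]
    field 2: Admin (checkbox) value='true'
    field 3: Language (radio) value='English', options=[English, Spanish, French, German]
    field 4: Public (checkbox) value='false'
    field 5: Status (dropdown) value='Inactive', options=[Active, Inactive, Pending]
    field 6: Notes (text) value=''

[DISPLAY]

                                              
━━━━━━━━━━━━━┓                                
dget         ┃                                
─────────────┨                                
:      [123 ]┃                                
       ( ) Fr┃                                
:      [x]   ┃━━━━━━━━━━━━━━━━━┓              
age:   (●) En┃                 ┃              
c:     [ ]   ┃─────────────────┨              
s:     [Ina▼]┃                0┃              
:      [    ]┃                 ┃              
             ┃                 ┃              
             ┃                 ┃              
             ┃                 ┃              
             ┃                 ┃              
             ┃                 ┃              
             ┃                 ┃              
             ┃                 ┃              
             ┃                 ┃              
             ┃                 ┃              
━━━━━━━━━━━━━┛                 ┃              
━━━━━━━━━━━━━━━━━━━━━━━━━━━━━━━┛              


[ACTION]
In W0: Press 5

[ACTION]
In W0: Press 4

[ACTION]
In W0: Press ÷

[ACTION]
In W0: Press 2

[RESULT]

                                              
━━━━━━━━━━━━━┓                                
dget         ┃                                
─────────────┨                                
:      [123 ]┃                                
       ( ) Fr┃                                
:      [x]   ┃━━━━━━━━━━━━━━━━━┓              
age:   (●) En┃                 ┃              
c:     [ ]   ┃─────────────────┨              
s:     [Ina▼]┃                2┃              
:      [    ]┃                 ┃              
             ┃                 ┃              
             ┃                 ┃              
             ┃                 ┃              
             ┃                 ┃              
             ┃                 ┃              
             ┃                 ┃              
             ┃                 ┃              
             ┃                 ┃              
             ┃                 ┃              
━━━━━━━━━━━━━┛                 ┃              
━━━━━━━━━━━━━━━━━━━━━━━━━━━━━━━┛              


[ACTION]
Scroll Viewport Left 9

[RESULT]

                                              
 ┏━━━━━━━━━━━━━━━━━━━━┓                       
 ┃ FormWidget         ┃                       
 ┠────────────────────┨                       
 ┃> Email:      [123 ]┃                       
 ┃  Plan:       ( ) Fr┃                       
 ┃  Admin:      [x]   ┃━━━━━━━━━━━━━━━━━┓     
 ┃  Language:   (●) En┃                 ┃     
 ┃  Public:     [ ]   ┃─────────────────┨     
 ┃  Status:     [Ina▼]┃                2┃     
 ┃  Notes:      [    ]┃                 ┃     
 ┃                    ┃                 ┃     
 ┃                    ┃                 ┃     
 ┃                    ┃                 ┃     
 ┃                    ┃                 ┃     
 ┃                    ┃                 ┃     
 ┃                    ┃                 ┃     
 ┃                    ┃                 ┃     
 ┃                    ┃                 ┃     
 ┃                    ┃                 ┃     
 ┗━━━━━━━━━━━━━━━━━━━━┛                 ┃     
   ┗━━━━━━━━━━━━━━━━━━━━━━━━━━━━━━━━━━━━┛     


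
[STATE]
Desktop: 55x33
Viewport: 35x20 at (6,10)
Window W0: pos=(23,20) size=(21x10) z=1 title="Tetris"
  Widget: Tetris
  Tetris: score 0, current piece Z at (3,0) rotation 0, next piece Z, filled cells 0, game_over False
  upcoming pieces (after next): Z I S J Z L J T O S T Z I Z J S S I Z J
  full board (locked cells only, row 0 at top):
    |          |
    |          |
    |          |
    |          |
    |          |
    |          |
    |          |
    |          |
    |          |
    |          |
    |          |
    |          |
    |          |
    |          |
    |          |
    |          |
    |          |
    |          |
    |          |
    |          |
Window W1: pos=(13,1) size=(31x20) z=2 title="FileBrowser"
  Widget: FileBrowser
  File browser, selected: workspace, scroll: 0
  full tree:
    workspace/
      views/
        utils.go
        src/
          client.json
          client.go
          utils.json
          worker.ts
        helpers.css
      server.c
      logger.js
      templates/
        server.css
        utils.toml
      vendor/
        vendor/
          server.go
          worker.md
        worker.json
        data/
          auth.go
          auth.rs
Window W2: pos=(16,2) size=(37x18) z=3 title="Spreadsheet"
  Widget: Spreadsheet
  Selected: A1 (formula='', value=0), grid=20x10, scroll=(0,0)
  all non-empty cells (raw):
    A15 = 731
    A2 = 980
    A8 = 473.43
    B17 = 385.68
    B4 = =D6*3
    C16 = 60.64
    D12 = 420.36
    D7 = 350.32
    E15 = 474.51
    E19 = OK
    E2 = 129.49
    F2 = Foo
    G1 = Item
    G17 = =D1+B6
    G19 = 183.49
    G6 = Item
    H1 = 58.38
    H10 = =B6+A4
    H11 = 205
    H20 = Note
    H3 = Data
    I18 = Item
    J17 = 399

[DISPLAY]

       ┃  ┃  3        0       0    
       ┃  ┃  4        0       0    
       ┃  ┃  5        0       0    
       ┃  ┃  6        0       0    
       ┃  ┃  7        0       0    
       ┃  ┃  8   473.43       0    
       ┃  ┃  9        0       0    
       ┃  ┃ 10        0       0    
       ┃  ┃ 11        0       0    
       ┃  ┗━━━━━━━━━━━━━━━━━━━━━━━━
       ┗━━━━━━━━━━━━━━━━━━━━━━━━━━━
                 ┃ Tetris          
                 ┠─────────────────
                 ┃          │Next: 
                 ┃          │▓▓    
                 ┃          │ ▓▓   
                 ┃          │      
                 ┃          │      
                 ┃          │      
                 ┗━━━━━━━━━━━━━━━━━


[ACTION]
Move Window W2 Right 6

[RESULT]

       ┃    ┃  3        0       0  
       ┃    ┃  4        0       0  
       ┃    ┃  5        0       0  
       ┃    ┃  6        0       0  
       ┃    ┃  7        0       0  
       ┃    ┃  8   473.43       0  
       ┃    ┃  9        0       0  
       ┃    ┃ 10        0       0  
       ┃    ┃ 11        0       0  
       ┃    ┗━━━━━━━━━━━━━━━━━━━━━━
       ┗━━━━━━━━━━━━━━━━━━━━━━━━━━━
                 ┃ Tetris          
                 ┠─────────────────
                 ┃          │Next: 
                 ┃          │▓▓    
                 ┃          │ ▓▓   
                 ┃          │      
                 ┃          │      
                 ┃          │      
                 ┗━━━━━━━━━━━━━━━━━


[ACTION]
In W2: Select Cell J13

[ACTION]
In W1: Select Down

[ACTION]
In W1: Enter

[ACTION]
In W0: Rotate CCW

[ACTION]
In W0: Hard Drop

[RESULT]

       ┃    ┃  3        0       0  
       ┃    ┃  4        0       0  
       ┃    ┃  5        0       0  
       ┃    ┃  6        0       0  
       ┃    ┃  7        0       0  
       ┃    ┃  8   473.43       0  
       ┃    ┃  9        0       0  
       ┃    ┃ 10        0       0  
       ┃    ┃ 11        0       0  
       ┃    ┗━━━━━━━━━━━━━━━━━━━━━━
       ┗━━━━━━━━━━━━━━━━━━━━━━━━━━━
                 ┃ Tetris          
                 ┠─────────────────
                 ┃          │Next: 
                 ┃          │▓▓    
                 ┃          │ ▓▓   
                 ┃    ▓     │      
                 ┃   ▓▓     │      
                 ┃   ▓      │      
                 ┗━━━━━━━━━━━━━━━━━


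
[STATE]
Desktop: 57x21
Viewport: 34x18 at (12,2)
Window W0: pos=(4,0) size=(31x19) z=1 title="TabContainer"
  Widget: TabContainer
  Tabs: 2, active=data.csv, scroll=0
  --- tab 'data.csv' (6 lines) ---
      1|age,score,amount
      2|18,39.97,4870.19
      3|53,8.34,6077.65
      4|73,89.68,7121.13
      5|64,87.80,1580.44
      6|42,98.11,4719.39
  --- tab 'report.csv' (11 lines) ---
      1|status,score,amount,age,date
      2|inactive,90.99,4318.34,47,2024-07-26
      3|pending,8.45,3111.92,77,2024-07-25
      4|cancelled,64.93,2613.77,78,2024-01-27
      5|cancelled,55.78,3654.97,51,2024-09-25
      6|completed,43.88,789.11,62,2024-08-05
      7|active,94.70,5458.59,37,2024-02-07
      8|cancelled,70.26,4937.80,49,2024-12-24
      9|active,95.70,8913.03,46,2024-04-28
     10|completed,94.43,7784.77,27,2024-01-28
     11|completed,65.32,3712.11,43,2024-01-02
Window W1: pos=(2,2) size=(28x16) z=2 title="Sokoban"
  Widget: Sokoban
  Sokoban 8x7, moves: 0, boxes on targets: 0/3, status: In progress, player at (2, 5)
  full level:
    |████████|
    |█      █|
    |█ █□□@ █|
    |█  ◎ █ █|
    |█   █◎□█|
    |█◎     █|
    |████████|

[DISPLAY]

━━━━━━━━━━━━━━━━━┓────┨           
                 ┃    ┃           
─────────────────┨────┃           
                 ┃    ┃           
                 ┃    ┃           
                 ┃    ┃           
                 ┃    ┃           
                 ┃    ┃           
                 ┃    ┃           
                 ┃    ┃           
 0/3             ┃    ┃           
                 ┃    ┃           
                 ┃    ┃           
                 ┃    ┃           
                 ┃    ┃           
━━━━━━━━━━━━━━━━━┛    ┃           
━━━━━━━━━━━━━━━━━━━━━━┛           
                                  


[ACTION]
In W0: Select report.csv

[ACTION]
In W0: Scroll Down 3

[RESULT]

━━━━━━━━━━━━━━━━━┓────┨           
                 ┃    ┃           
─────────────────┨────┃           
                 ┃8,20┃           
                 ┃1,20┃           
                 ┃,202┃           
                 ┃024-┃           
                 ┃9,20┃           
                 ┃024-┃           
                 ┃7,20┃           
 0/3             ┃3,20┃           
                 ┃    ┃           
                 ┃    ┃           
                 ┃    ┃           
                 ┃    ┃           
━━━━━━━━━━━━━━━━━┛    ┃           
━━━━━━━━━━━━━━━━━━━━━━┛           
                                  


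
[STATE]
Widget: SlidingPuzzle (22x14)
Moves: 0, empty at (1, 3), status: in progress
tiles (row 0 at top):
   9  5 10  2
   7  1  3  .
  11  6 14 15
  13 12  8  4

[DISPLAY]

┌────┬────┬────┬────┐ 
│  9 │  5 │ 10 │  2 │ 
├────┼────┼────┼────┤ 
│  7 │  1 │  3 │    │ 
├────┼────┼────┼────┤ 
│ 11 │  6 │ 14 │ 15 │ 
├────┼────┼────┼────┤ 
│ 13 │ 12 │  8 │  4 │ 
└────┴────┴────┴────┘ 
Moves: 0              
                      
                      
                      
                      


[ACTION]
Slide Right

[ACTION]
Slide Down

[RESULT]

┌────┬────┬────┬────┐ 
│  9 │  5 │    │  2 │ 
├────┼────┼────┼────┤ 
│  7 │  1 │ 10 │  3 │ 
├────┼────┼────┼────┤ 
│ 11 │  6 │ 14 │ 15 │ 
├────┼────┼────┼────┤ 
│ 13 │ 12 │  8 │  4 │ 
└────┴────┴────┴────┘ 
Moves: 2              
                      
                      
                      
                      


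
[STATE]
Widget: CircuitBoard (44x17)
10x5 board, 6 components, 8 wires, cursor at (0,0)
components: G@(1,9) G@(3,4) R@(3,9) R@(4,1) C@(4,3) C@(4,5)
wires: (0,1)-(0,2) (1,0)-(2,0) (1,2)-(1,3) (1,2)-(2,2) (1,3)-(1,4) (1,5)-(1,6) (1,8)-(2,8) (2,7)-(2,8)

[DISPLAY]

   0 1 2 3 4 5 6 7 8 9                      
0  [.]  · ─ ·                               
                                            
1   ·       · ─ · ─ ·   · ─ ·       ·   G   
    │       │                       │       
2   ·       ·                   · ─ ·       
                                            
3                   G                   R   
                                            
4       R       C       C                   
Cursor: (0,0)                               
                                            
                                            
                                            
                                            
                                            
                                            


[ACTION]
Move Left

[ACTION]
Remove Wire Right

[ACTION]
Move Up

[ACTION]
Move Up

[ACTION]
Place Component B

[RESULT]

   0 1 2 3 4 5 6 7 8 9                      
0  [B]  · ─ ·                               
                                            
1   ·       · ─ · ─ ·   · ─ ·       ·   G   
    │       │                       │       
2   ·       ·                   · ─ ·       
                                            
3                   G                   R   
                                            
4       R       C       C                   
Cursor: (0,0)                               
                                            
                                            
                                            
                                            
                                            
                                            


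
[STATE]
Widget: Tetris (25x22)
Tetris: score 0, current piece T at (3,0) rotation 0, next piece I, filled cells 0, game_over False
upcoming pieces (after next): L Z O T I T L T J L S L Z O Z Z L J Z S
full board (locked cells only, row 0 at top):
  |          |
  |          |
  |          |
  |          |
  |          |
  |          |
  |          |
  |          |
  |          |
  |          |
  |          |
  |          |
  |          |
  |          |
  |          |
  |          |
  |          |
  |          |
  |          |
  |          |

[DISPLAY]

    ▒     │Next:         
   ▒▒▒    │████          
          │              
          │              
          │              
          │              
          │Score:        
          │0             
          │              
          │              
          │              
          │              
          │              
          │              
          │              
          │              
          │              
          │              
          │              
          │              
          │              
          │              


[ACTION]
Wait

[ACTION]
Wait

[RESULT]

          │Next:         
          │████          
    ▒     │              
   ▒▒▒    │              
          │              
          │              
          │Score:        
          │0             
          │              
          │              
          │              
          │              
          │              
          │              
          │              
          │              
          │              
          │              
          │              
          │              
          │              
          │              


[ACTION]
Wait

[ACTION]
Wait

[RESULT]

          │Next:         
          │████          
          │              
          │              
    ▒     │              
   ▒▒▒    │              
          │Score:        
          │0             
          │              
          │              
          │              
          │              
          │              
          │              
          │              
          │              
          │              
          │              
          │              
          │              
          │              
          │              


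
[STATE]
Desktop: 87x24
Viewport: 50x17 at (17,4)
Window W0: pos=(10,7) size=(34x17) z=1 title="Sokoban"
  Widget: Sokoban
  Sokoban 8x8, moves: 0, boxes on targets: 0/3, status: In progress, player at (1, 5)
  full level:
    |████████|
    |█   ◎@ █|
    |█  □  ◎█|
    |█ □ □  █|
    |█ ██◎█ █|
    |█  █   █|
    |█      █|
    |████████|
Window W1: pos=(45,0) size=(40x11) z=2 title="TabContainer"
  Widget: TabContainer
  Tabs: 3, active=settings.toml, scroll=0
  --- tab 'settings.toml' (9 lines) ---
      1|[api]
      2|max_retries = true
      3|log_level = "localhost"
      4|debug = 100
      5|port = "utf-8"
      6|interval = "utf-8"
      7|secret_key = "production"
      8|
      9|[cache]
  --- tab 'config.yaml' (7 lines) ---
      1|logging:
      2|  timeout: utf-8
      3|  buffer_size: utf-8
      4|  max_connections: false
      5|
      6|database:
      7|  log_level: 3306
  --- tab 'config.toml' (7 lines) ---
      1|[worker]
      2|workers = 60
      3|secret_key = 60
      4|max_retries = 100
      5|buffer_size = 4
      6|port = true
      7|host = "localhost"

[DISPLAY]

                            ┃─────────────────────
                            ┃[api]                
                            ┃max_retries = true   
━━━━━━━━━━━━━━━━━━━━━━━━━━┓ ┃log_level = "localhos
an                        ┃ ┃debug = 100          
──────────────────────────┨ ┃port = "utf-8"       
██                        ┃ ┗━━━━━━━━━━━━━━━━━━━━━
 █                        ┃                       
◎█                        ┃                       
 █                        ┃                       
 █                        ┃                       
 █                        ┃                       
 █                        ┃                       
██                        ┃                       
 0  0/3                   ┃                       
                          ┃                       
                          ┃                       


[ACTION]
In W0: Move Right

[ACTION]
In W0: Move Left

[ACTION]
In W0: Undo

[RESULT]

                            ┃─────────────────────
                            ┃[api]                
                            ┃max_retries = true   
━━━━━━━━━━━━━━━━━━━━━━━━━━┓ ┃log_level = "localhos
an                        ┃ ┃debug = 100          
──────────────────────────┨ ┃port = "utf-8"       
██                        ┃ ┗━━━━━━━━━━━━━━━━━━━━━
@█                        ┃                       
◎█                        ┃                       
 █                        ┃                       
 █                        ┃                       
 █                        ┃                       
 █                        ┃                       
██                        ┃                       
 1  0/3                   ┃                       
                          ┃                       
                          ┃                       


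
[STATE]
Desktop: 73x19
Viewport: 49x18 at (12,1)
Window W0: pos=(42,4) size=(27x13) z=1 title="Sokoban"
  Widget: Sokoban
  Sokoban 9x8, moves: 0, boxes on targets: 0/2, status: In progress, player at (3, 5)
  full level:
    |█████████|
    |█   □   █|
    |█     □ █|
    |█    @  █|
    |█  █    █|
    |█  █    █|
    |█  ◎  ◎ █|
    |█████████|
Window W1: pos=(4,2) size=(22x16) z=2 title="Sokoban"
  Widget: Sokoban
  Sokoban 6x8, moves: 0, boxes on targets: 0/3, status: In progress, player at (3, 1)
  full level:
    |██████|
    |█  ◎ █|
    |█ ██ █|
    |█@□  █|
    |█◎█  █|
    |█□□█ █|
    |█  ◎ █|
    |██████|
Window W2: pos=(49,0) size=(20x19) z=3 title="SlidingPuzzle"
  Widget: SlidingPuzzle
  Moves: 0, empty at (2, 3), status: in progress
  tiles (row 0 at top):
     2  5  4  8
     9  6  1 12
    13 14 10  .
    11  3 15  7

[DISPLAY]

                                     ┃ SlidingPuz
━━━━━━━━━━━━━┓                       ┠───────────
n            ┃                       ┃┌────┬────┬
─────────────┨                ┏━━━━━━┃│  2 │  5 │
             ┃                ┃ Sokob┃├────┼────┼
             ┃                ┠──────┃│  9 │  6 │
             ┃                ┃██████┃├────┼────┼
             ┃                ┃█   □ ┃│ 13 │ 14 │
             ┃                ┃█     ┃├────┼────┼
             ┃                ┃█    @┃│ 11 │  3 │
             ┃                ┃█  █  ┃└────┴────┴
             ┃                ┃█  █  ┃Moves: 0   
0  0/3       ┃                ┃█  ◎  ┃           
             ┃                ┃██████┃           
             ┃                ┃Moves:┃           
             ┃                ┗━━━━━━┃           
━━━━━━━━━━━━━┛                       ┃           
                                     ┗━━━━━━━━━━━


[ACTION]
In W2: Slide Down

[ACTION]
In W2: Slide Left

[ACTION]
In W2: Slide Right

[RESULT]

                                     ┃ SlidingPuz
━━━━━━━━━━━━━┓                       ┠───────────
n            ┃                       ┃┌────┬────┬
─────────────┨                ┏━━━━━━┃│  2 │  5 │
             ┃                ┃ Sokob┃├────┼────┼
             ┃                ┠──────┃│  9 │  6 │
             ┃                ┃██████┃├────┼────┼
             ┃                ┃█   □ ┃│ 13 │ 14 │
             ┃                ┃█     ┃├────┼────┼
             ┃                ┃█    @┃│ 11 │  3 │
             ┃                ┃█  █  ┃└────┴────┴
             ┃                ┃█  █  ┃Moves: 2   
0  0/3       ┃                ┃█  ◎  ┃           
             ┃                ┃██████┃           
             ┃                ┃Moves:┃           
             ┃                ┗━━━━━━┃           
━━━━━━━━━━━━━┛                       ┃           
                                     ┗━━━━━━━━━━━


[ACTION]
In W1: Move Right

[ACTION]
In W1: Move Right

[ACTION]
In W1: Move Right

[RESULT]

                                     ┃ SlidingPuz
━━━━━━━━━━━━━┓                       ┠───────────
n            ┃                       ┃┌────┬────┬
─────────────┨                ┏━━━━━━┃│  2 │  5 │
             ┃                ┃ Sokob┃├────┼────┼
             ┃                ┠──────┃│  9 │  6 │
             ┃                ┃██████┃├────┼────┼
             ┃                ┃█   □ ┃│ 13 │ 14 │
             ┃                ┃█     ┃├────┼────┼
             ┃                ┃█    @┃│ 11 │  3 │
             ┃                ┃█  █  ┃└────┴────┴
             ┃                ┃█  █  ┃Moves: 2   
2  0/3       ┃                ┃█  ◎  ┃           
             ┃                ┃██████┃           
             ┃                ┃Moves:┃           
             ┃                ┗━━━━━━┃           
━━━━━━━━━━━━━┛                       ┃           
                                     ┗━━━━━━━━━━━


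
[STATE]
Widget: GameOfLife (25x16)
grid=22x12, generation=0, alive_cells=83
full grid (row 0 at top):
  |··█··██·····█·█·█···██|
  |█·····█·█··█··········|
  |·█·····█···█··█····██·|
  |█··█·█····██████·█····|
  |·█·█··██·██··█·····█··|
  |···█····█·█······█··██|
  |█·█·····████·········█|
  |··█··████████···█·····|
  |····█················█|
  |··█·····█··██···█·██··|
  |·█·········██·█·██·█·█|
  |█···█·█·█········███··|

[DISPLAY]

Gen: 0                   
··█··██·····█·█·█···██   
█·····█·█··█··········   
·█·····█···█··█····██·   
█··█·█····██████·█····   
·█·█··██·██··█·····█··   
···█····█·█······█··██   
█·█·····████·········█   
··█··████████···█·····   
····█················█   
··█·····█··██···█·██··   
·█·········██·█·██·█·█   
█···█·█·█········███··   
                         
                         
                         


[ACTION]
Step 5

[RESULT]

Gen: 5                   
······················   
···········█··········   
············█··█······   
············███·······   
·····██···············   
······██··············   
██····█·█········█····   
█·····█··█·····████···   
·██····███·····██··█··   
·········███·█···█·█··   
··········█··██████···   
···········███████····   
                         
                         
                         


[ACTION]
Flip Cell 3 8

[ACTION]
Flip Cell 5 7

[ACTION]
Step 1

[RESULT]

Gen: 6                   
······················   
······················   
···········██·█·······   
············███·······   
·····███·····█········   
······█···············   
██···██··········██···   
█·█···█··█·····█··█···   
·█·····█······██···█··   
···········███·····█··   
·········█············   
···········██·····█···   
                         
                         
                         


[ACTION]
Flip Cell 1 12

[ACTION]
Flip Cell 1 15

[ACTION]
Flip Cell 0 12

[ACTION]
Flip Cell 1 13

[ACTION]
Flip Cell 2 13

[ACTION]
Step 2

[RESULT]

Gen: 8                   
······················   
············█·········   
······················   
·····███···█·██·······   
·····███····██········   
·············█········   
██···█·█·······█···█··   
█·█··█·█··············   
·█····█·····█······█··   
···········█···█······   
············███·······   
······················   
                         
                         
                         
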